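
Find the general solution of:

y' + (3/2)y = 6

Using integrating factor method:

General solution: y = 4 + Ce^(-3x/2)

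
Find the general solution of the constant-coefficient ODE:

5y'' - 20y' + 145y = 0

Characteristic equation: 5r² - 20r + 145 = 0
Divide by 5: r² - 4r + 29 = 0
Roots: r = 2 ± 5i (complex conjugates)
General solution: y = e^(2x)(C₁cos(5x) + C₂sin(5x))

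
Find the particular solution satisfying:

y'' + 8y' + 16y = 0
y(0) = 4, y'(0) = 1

General solution: y = (C₁ + C₂x)e^(-4x)
Repeated root r = -4
Applying ICs: C₁ = 4, C₂ = 17
Particular solution: y = (4 + 17x)e^(-4x)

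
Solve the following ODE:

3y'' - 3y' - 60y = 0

Characteristic equation: 3r² - 3r - 60 = 0
Divide by 3: r² - r - 20 = 0
Roots: r = 5, -4 (distinct real)
General solution: y = C₁e^(5x) + C₂e^(-4x)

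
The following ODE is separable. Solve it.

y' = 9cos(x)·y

Separating variables and integrating:
ln|y| = 9sin(x) + C

General solution: y = Ce^(9sin(x))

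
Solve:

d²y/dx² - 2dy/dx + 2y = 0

Characteristic equation: r² - 2r + 2 = 0
Roots: r = 1 ± i (complex conjugates)
General solution: y = e^x(C₁cos(x) + C₂sin(x))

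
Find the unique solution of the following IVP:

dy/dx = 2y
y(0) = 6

General solution: y = Ce^(2x)
Applying IC y(0) = 6:
Particular solution: y = 6e^(2x)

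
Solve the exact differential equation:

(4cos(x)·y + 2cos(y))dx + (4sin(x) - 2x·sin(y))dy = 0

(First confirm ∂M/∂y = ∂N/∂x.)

Verify exactness: ∂M/∂y = ∂N/∂x ✓
Find F(x,y) such that ∂F/∂x = M, ∂F/∂y = N
Solution: 4sin(x)·y + 2x·cos(y) = C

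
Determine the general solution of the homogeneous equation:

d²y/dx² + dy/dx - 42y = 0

Characteristic equation: r² + r - 42 = 0
Roots: r = 6, -7 (distinct real)
General solution: y = C₁e^(6x) + C₂e^(-7x)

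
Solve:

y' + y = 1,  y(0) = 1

General solution: y = 1 + Ce^(-x)
Applying y(0) = 1: C = 1 - 1 = 0
Particular solution: y = 1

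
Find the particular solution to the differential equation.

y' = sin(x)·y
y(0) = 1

General solution: y = Ce^(-cos(x))
Applying IC y(0) = 1:
Particular solution: y = e^(1-cos(x))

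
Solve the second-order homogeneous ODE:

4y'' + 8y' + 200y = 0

Characteristic equation: 4r² + 8r + 200 = 0
Divide by 4: r² + 2r + 50 = 0
Roots: r = -1 ± 7i (complex conjugates)
General solution: y = e^(-x)(C₁cos(7x) + C₂sin(7x))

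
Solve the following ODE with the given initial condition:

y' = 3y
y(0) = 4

General solution: y = Ce^(3x)
Applying IC y(0) = 4:
Particular solution: y = 4e^(3x)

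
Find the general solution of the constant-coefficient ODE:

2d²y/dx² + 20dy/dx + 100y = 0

Characteristic equation: 2r² + 20r + 100 = 0
Divide by 2: r² + 10r + 50 = 0
Roots: r = -5 ± 5i (complex conjugates)
General solution: y = e^(-5x)(C₁cos(5x) + C₂sin(5x))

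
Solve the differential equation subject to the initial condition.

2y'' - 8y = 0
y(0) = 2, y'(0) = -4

General solution: y = C₁e^(2x) + C₂e^(-2x)
Applying ICs: C₁ = 0, C₂ = 2
Particular solution: y = 2e^(-2x)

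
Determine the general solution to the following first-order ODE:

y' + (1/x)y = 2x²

Using integrating factor method:

General solution: y = (1/2)x^3 + C/x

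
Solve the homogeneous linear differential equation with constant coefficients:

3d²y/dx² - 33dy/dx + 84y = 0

Characteristic equation: 3r² - 33r + 84 = 0
Divide by 3: r² - 11r + 28 = 0
Roots: r = 7, 4 (distinct real)
General solution: y = C₁e^(7x) + C₂e^(4x)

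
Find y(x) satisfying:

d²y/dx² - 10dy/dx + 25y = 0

Characteristic equation: r² - 10r + 25 = 0
Factored: (r - 5)² = 0
Repeated root: r = 5
General solution: y = (C₁ + C₂x)e^(5x)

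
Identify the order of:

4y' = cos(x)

The order is 1 (highest derivative is of order 1).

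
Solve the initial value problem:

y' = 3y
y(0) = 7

General solution: y = Ce^(3x)
Applying IC y(0) = 7:
Particular solution: y = 7e^(3x)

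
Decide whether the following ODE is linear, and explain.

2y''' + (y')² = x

Nonlinear ((y')² term)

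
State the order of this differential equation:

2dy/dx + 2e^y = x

The order is 1 (highest derivative is of order 1).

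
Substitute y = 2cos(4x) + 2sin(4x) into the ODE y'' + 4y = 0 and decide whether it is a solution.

Verification:
y'' = -32cos(4x) - 32sin(4x)
y'' + 4y ≠ 0 (frequency mismatch: got 16 instead of 4)

No, it is not a solution.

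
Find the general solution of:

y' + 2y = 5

Using integrating factor method:

General solution: y = 5/2 + Ce^(-2x)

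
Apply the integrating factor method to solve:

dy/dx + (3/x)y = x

Using integrating factor method:

General solution: y = (1/5)x^2 + Cx^(-3)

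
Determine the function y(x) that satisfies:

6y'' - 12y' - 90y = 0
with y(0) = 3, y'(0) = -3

General solution: y = C₁e^(5x) + C₂e^(-3x)
Applying ICs: C₁ = 3/4, C₂ = 9/4
Particular solution: y = (3/4)e^(5x) + (9/4)e^(-3x)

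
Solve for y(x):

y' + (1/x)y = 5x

Using integrating factor method:

General solution: y = (5/3)x^2 + C/x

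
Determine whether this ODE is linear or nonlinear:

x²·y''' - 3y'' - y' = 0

Linear (y and its derivatives appear to the first power only, no products of y terms)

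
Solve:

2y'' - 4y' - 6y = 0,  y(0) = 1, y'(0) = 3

General solution: y = C₁e^(3x) + C₂e^(-x)
Applying ICs: C₁ = 1, C₂ = 0
Particular solution: y = e^(3x)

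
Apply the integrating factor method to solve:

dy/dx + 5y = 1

Using integrating factor method:

General solution: y = 1/5 + Ce^(-5x)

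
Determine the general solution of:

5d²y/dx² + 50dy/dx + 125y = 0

Characteristic equation: 5r² + 50r + 125 = 0
Divide by 5: r² + 10r + 25 = 0
Factored: (r + 5)² = 0
Repeated root: r = -5
General solution: y = (C₁ + C₂x)e^(-5x)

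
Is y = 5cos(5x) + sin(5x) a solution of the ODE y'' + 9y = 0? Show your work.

Verification:
y'' = -125cos(5x) - 25sin(5x)
y'' + 9y ≠ 0 (frequency mismatch: got 25 instead of 9)

No, it is not a solution.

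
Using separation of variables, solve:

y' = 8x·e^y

Separating variables and integrating:
-e^(-y) = 4x² + C

General solution: y = -ln(C - 4x²)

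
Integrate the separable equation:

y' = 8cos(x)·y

Separating variables and integrating:
ln|y| = 8sin(x) + C

General solution: y = Ce^(8sin(x))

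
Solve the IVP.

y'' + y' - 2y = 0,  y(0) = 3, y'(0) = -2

General solution: y = C₁e^x + C₂e^(-2x)
Applying ICs: C₁ = 4/3, C₂ = 5/3
Particular solution: y = (4/3)e^x + (5/3)e^(-2x)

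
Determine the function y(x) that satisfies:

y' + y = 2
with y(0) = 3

General solution: y = 2 + Ce^(-x)
Applying y(0) = 3: C = 3 - 2 = 1
Particular solution: y = 2 + e^(-x)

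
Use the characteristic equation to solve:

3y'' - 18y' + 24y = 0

Characteristic equation: 3r² - 18r + 24 = 0
Divide by 3: r² - 6r + 8 = 0
Roots: r = 4, 2 (distinct real)
General solution: y = C₁e^(4x) + C₂e^(2x)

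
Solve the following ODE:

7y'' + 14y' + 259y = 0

Characteristic equation: 7r² + 14r + 259 = 0
Divide by 7: r² + 2r + 37 = 0
Roots: r = -1 ± 6i (complex conjugates)
General solution: y = e^(-x)(C₁cos(6x) + C₂sin(6x))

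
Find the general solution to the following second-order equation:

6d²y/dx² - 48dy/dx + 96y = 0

Characteristic equation: 6r² - 48r + 96 = 0
Divide by 6: r² - 8r + 16 = 0
Factored: (r - 4)² = 0
Repeated root: r = 4
General solution: y = (C₁ + C₂x)e^(4x)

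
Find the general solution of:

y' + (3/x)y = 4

Using integrating factor method:

General solution: y = x + Cx^(-3)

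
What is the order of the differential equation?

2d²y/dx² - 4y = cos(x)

The order is 2 (highest derivative is of order 2).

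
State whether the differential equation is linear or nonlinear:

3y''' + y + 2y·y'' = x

Nonlinear (y·y'' term)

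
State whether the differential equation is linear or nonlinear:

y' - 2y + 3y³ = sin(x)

Nonlinear (y³ term)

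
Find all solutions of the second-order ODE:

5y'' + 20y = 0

Characteristic equation: 5r² + 20 = 0
Divide by 5: r² + 4 = 0
Roots: r = ±2i (complex conjugates)
General solution: y = C₁cos(2x) + C₂sin(2x)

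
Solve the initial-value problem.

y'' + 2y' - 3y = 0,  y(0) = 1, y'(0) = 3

General solution: y = C₁e^x + C₂e^(-3x)
Applying ICs: C₁ = 3/2, C₂ = -1/2
Particular solution: y = (3/2)e^x - (1/2)e^(-3x)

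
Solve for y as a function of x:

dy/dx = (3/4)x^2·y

Separating variables and integrating:
ln|y| = x^3/4 + C

General solution: y = Ce^(x^3/4)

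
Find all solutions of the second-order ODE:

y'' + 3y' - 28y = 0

Characteristic equation: r² + 3r - 28 = 0
Roots: r = 4, -7 (distinct real)
General solution: y = C₁e^(4x) + C₂e^(-7x)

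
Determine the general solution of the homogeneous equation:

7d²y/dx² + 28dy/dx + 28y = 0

Characteristic equation: 7r² + 28r + 28 = 0
Divide by 7: r² + 4r + 4 = 0
Factored: (r + 2)² = 0
Repeated root: r = -2
General solution: y = (C₁ + C₂x)e^(-2x)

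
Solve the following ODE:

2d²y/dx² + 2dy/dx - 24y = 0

Characteristic equation: 2r² + 2r - 24 = 0
Divide by 2: r² + r - 12 = 0
Roots: r = 3, -4 (distinct real)
General solution: y = C₁e^(3x) + C₂e^(-4x)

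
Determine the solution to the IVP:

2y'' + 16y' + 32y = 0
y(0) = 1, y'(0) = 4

General solution: y = (C₁ + C₂x)e^(-4x)
Repeated root r = -4
Applying ICs: C₁ = 1, C₂ = 8
Particular solution: y = (1 + 8x)e^(-4x)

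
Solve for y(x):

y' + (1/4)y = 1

Using integrating factor method:

General solution: y = 4 + Ce^(-x/4)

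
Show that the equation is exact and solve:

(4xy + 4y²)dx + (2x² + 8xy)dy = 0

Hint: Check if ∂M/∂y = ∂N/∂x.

Verify exactness: ∂M/∂y = ∂N/∂x ✓
Find F(x,y) such that ∂F/∂x = M, ∂F/∂y = N
Solution: 2x²y + 4xy² = C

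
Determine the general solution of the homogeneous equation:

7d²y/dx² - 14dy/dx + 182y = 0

Characteristic equation: 7r² - 14r + 182 = 0
Divide by 7: r² - 2r + 26 = 0
Roots: r = 1 ± 5i (complex conjugates)
General solution: y = e^x(C₁cos(5x) + C₂sin(5x))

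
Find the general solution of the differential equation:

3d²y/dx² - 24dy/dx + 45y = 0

Characteristic equation: 3r² - 24r + 45 = 0
Divide by 3: r² - 8r + 15 = 0
Roots: r = 5, 3 (distinct real)
General solution: y = C₁e^(5x) + C₂e^(3x)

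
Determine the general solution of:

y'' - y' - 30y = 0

Characteristic equation: r² - r - 30 = 0
Roots: r = 6, -5 (distinct real)
General solution: y = C₁e^(6x) + C₂e^(-5x)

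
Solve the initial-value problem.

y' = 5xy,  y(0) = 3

General solution: y = Ce^(5x²/2)
Applying IC y(0) = 3:
Particular solution: y = 3e^(5x²/2)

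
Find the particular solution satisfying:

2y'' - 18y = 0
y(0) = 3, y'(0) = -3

General solution: y = C₁e^(3x) + C₂e^(-3x)
Applying ICs: C₁ = 1, C₂ = 2
Particular solution: y = e^(3x) + 2e^(-3x)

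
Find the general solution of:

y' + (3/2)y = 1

Using integrating factor method:

General solution: y = 2/3 + Ce^(-3x/2)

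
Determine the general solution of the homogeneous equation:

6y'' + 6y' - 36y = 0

Characteristic equation: 6r² + 6r - 36 = 0
Divide by 6: r² + r - 6 = 0
Roots: r = 2, -3 (distinct real)
General solution: y = C₁e^(2x) + C₂e^(-3x)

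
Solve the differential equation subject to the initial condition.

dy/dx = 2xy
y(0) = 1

General solution: y = Ce^(x²)
Applying IC y(0) = 1:
Particular solution: y = e^(x²)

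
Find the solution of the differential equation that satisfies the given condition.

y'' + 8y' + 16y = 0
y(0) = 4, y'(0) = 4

General solution: y = (C₁ + C₂x)e^(-4x)
Repeated root r = -4
Applying ICs: C₁ = 4, C₂ = 20
Particular solution: y = (4 + 20x)e^(-4x)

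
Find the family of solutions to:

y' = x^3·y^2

Separating variables and integrating:
-1/y = x^4/4 + C

General solution: y^-1 = (-1/4)x^4 + C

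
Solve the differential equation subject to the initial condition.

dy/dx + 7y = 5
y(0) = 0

General solution: y = 5/7 + Ce^(-7x)
Applying y(0) = 0: C = 0 - 5/7 = -5/7
Particular solution: y = 5/7 - (5/7)e^(-7x)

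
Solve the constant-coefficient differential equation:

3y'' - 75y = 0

Characteristic equation: 3r² - 75 = 0
Divide by 3: r² - 25 = 0
Roots: r = 5, -5 (distinct real)
General solution: y = C₁e^(5x) + C₂e^(-5x)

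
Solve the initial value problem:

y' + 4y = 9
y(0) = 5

General solution: y = 9/4 + Ce^(-4x)
Applying y(0) = 5: C = 5 - 9/4 = 11/4
Particular solution: y = 9/4 + (11/4)e^(-4x)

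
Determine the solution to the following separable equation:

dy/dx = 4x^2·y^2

Separating variables and integrating:
-1/y = 4x^3/3 + C

General solution: y^-1 = (-4/3)x^3 + C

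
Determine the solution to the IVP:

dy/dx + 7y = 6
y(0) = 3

General solution: y = 6/7 + Ce^(-7x)
Applying y(0) = 3: C = 3 - 6/7 = 15/7
Particular solution: y = 6/7 + (15/7)e^(-7x)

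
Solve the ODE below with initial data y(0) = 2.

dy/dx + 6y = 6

General solution: y = 1 + Ce^(-6x)
Applying y(0) = 2: C = 2 - 1 = 1
Particular solution: y = 1 + e^(-6x)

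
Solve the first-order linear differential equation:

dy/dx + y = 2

Using integrating factor method:

General solution: y = 2 + Ce^(-x)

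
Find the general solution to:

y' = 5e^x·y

Separating variables and integrating:
ln|y| = 5e^x + C

General solution: y = Ce^(5e^x)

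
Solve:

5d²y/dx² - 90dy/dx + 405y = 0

Characteristic equation: 5r² - 90r + 405 = 0
Divide by 5: r² - 18r + 81 = 0
Factored: (r - 9)² = 0
Repeated root: r = 9
General solution: y = (C₁ + C₂x)e^(9x)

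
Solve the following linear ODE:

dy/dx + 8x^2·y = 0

Using integrating factor method:

General solution: y = Ce^(-8x^3/3)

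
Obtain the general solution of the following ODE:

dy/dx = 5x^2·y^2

Separating variables and integrating:
-1/y = 5x^3/3 + C

General solution: y^-1 = (-5/3)x^3 + C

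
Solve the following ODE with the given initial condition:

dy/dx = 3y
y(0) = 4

General solution: y = Ce^(3x)
Applying IC y(0) = 4:
Particular solution: y = 4e^(3x)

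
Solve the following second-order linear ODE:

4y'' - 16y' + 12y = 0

Characteristic equation: 4r² - 16r + 12 = 0
Divide by 4: r² - 4r + 3 = 0
Roots: r = 3, 1 (distinct real)
General solution: y = C₁e^(3x) + C₂e^x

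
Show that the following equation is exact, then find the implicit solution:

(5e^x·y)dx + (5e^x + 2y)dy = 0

Verify exactness: ∂M/∂y = ∂N/∂x ✓
Find F(x,y) such that ∂F/∂x = M, ∂F/∂y = N
Solution: 5e^x·y + y² = C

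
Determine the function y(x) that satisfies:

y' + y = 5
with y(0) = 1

General solution: y = 5 + Ce^(-x)
Applying y(0) = 1: C = 1 - 5 = -4
Particular solution: y = 5 - 4e^(-x)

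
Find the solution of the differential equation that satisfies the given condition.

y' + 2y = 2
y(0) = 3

General solution: y = 1 + Ce^(-2x)
Applying y(0) = 3: C = 3 - 1 = 2
Particular solution: y = 1 + 2e^(-2x)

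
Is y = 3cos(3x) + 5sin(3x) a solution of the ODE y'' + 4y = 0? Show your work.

Verification:
y'' = -27cos(3x) - 45sin(3x)
y'' + 4y ≠ 0 (frequency mismatch: got 9 instead of 4)

No, it is not a solution.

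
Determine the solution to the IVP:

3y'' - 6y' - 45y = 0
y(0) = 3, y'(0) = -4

General solution: y = C₁e^(5x) + C₂e^(-3x)
Applying ICs: C₁ = 5/8, C₂ = 19/8
Particular solution: y = (5/8)e^(5x) + (19/8)e^(-3x)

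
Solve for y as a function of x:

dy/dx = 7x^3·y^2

Separating variables and integrating:
-1/y = 7x^4/4 + C

General solution: y^-1 = (-7/4)x^4 + C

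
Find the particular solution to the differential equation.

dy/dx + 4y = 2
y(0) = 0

General solution: y = 1/2 + Ce^(-4x)
Applying y(0) = 0: C = 0 - 1/2 = -1/2
Particular solution: y = 1/2 - (1/2)e^(-4x)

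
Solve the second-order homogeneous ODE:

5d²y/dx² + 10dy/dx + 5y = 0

Characteristic equation: 5r² + 10r + 5 = 0
Divide by 5: r² + 2r + 1 = 0
Factored: (r + 1)² = 0
Repeated root: r = -1
General solution: y = (C₁ + C₂x)e^(-x)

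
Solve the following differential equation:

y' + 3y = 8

Using integrating factor method:

General solution: y = 8/3 + Ce^(-3x)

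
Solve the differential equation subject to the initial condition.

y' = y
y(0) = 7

General solution: y = Ce^x
Applying IC y(0) = 7:
Particular solution: y = 7e^x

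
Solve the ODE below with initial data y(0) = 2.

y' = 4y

General solution: y = Ce^(4x)
Applying IC y(0) = 2:
Particular solution: y = 2e^(4x)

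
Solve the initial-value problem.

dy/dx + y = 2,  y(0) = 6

General solution: y = 2 + Ce^(-x)
Applying y(0) = 6: C = 6 - 2 = 4
Particular solution: y = 2 + 4e^(-x)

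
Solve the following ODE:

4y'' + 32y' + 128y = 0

Characteristic equation: 4r² + 32r + 128 = 0
Divide by 4: r² + 8r + 32 = 0
Roots: r = -4 ± 4i (complex conjugates)
General solution: y = e^(-4x)(C₁cos(4x) + C₂sin(4x))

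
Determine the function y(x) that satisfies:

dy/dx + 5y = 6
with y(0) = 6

General solution: y = 6/5 + Ce^(-5x)
Applying y(0) = 6: C = 6 - 6/5 = 24/5
Particular solution: y = 6/5 + (24/5)e^(-5x)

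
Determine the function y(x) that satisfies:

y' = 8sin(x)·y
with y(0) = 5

General solution: y = Ce^(-8cos(x))
Applying IC y(0) = 5:
Particular solution: y = 5e^(8(1-cos(x)))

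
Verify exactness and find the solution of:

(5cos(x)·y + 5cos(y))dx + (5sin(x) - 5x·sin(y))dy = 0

Verify exactness: ∂M/∂y = ∂N/∂x ✓
Find F(x,y) such that ∂F/∂x = M, ∂F/∂y = N
Solution: 5sin(x)·y + 5x·cos(y) = C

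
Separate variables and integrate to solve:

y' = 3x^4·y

Separating variables and integrating:
ln|y| = 3x^5/5 + C

General solution: y = Ce^(3x^5/5)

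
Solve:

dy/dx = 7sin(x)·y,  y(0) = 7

General solution: y = Ce^(-7cos(x))
Applying IC y(0) = 7:
Particular solution: y = 7e^(7(1-cos(x)))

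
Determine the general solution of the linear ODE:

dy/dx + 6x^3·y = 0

Using integrating factor method:

General solution: y = Ce^(-3x^4/2)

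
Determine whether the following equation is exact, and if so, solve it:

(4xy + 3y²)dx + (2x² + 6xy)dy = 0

Verify exactness: ∂M/∂y = ∂N/∂x ✓
Find F(x,y) such that ∂F/∂x = M, ∂F/∂y = N
Solution: 2x²y + 3xy² = C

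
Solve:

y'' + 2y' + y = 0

Characteristic equation: r² + 2r + 1 = 0
Factored: (r + 1)² = 0
Repeated root: r = -1
General solution: y = (C₁ + C₂x)e^(-x)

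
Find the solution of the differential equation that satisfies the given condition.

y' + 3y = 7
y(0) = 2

General solution: y = 7/3 + Ce^(-3x)
Applying y(0) = 2: C = 2 - 7/3 = -1/3
Particular solution: y = 7/3 - (1/3)e^(-3x)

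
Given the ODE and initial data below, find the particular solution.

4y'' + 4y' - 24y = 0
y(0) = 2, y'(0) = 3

General solution: y = C₁e^(2x) + C₂e^(-3x)
Applying ICs: C₁ = 9/5, C₂ = 1/5
Particular solution: y = (9/5)e^(2x) + (1/5)e^(-3x)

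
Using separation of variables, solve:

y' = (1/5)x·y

Separating variables and integrating:
ln|y| = x^2/10 + C

General solution: y = Ce^(x^2/10)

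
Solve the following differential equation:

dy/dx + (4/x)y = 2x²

Using integrating factor method:

General solution: y = (2/7)x^3 + Cx^(-4)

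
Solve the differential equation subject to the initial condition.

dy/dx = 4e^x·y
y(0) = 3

General solution: y = Ce^(4e^x)
Applying IC y(0) = 3:
Particular solution: y = 3e^(4(e^x - 1))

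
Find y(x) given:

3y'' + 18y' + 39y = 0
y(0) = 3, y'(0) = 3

General solution: y = e^(-3x)(C₁cos(2x) + C₂sin(2x))
Complex roots r = -3 ± 2i
Applying ICs: C₁ = 3, C₂ = 6
Particular solution: y = e^(-3x)(3cos(2x) + 6sin(2x))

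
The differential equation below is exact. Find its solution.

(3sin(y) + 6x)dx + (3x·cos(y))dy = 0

Verify exactness: ∂M/∂y = ∂N/∂x ✓
Find F(x,y) such that ∂F/∂x = M, ∂F/∂y = N
Solution: 3x·sin(y) + 3x² = C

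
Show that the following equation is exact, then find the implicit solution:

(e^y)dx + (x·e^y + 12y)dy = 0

Verify exactness: ∂M/∂y = ∂N/∂x ✓
Find F(x,y) such that ∂F/∂x = M, ∂F/∂y = N
Solution: x·e^y + 6y² = C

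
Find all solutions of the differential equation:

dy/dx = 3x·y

Separating variables and integrating:
ln|y| = 3x^2/2 + C

General solution: y = Ce^(3x^2/2)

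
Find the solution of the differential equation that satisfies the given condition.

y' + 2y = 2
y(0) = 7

General solution: y = 1 + Ce^(-2x)
Applying y(0) = 7: C = 7 - 1 = 6
Particular solution: y = 1 + 6e^(-2x)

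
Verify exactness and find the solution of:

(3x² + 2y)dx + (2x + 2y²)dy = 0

Verify exactness: ∂M/∂y = ∂N/∂x ✓
Find F(x,y) such that ∂F/∂x = M, ∂F/∂y = N
Solution: x³ + 2xy + 2y³/3 = C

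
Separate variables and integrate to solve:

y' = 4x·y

Separating variables and integrating:
ln|y| = 2x^2 + C

General solution: y = Ce^(2x^2)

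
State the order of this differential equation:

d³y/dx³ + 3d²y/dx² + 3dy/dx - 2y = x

The order is 3 (highest derivative is of order 3).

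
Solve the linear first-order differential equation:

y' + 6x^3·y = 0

Using integrating factor method:

General solution: y = Ce^(-3x^4/2)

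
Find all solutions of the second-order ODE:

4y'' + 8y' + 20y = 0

Characteristic equation: 4r² + 8r + 20 = 0
Divide by 4: r² + 2r + 5 = 0
Roots: r = -1 ± 2i (complex conjugates)
General solution: y = e^(-x)(C₁cos(2x) + C₂sin(2x))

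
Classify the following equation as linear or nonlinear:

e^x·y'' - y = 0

Linear (y and its derivatives appear to the first power only, no products of y terms)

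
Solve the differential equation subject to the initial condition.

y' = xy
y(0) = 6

General solution: y = Ce^(x²/2)
Applying IC y(0) = 6:
Particular solution: y = 6e^(x²/2)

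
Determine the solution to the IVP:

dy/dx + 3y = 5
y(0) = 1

General solution: y = 5/3 + Ce^(-3x)
Applying y(0) = 1: C = 1 - 5/3 = -2/3
Particular solution: y = 5/3 - (2/3)e^(-3x)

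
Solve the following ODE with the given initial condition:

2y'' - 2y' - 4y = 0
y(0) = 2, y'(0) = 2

General solution: y = C₁e^(2x) + C₂e^(-x)
Applying ICs: C₁ = 4/3, C₂ = 2/3
Particular solution: y = (4/3)e^(2x) + (2/3)e^(-x)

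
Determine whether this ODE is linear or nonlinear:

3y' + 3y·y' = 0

Nonlinear (product y·y')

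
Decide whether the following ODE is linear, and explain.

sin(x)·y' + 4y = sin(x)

Linear (y and its derivatives appear to the first power only, no products of y terms)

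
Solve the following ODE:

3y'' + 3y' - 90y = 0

Characteristic equation: 3r² + 3r - 90 = 0
Divide by 3: r² + r - 30 = 0
Roots: r = 5, -6 (distinct real)
General solution: y = C₁e^(5x) + C₂e^(-6x)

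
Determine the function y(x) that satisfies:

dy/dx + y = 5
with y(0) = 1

General solution: y = 5 + Ce^(-x)
Applying y(0) = 1: C = 1 - 5 = -4
Particular solution: y = 5 - 4e^(-x)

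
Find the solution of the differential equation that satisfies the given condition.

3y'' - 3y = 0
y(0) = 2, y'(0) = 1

General solution: y = C₁e^x + C₂e^(-x)
Applying ICs: C₁ = 3/2, C₂ = 1/2
Particular solution: y = (3/2)e^x + (1/2)e^(-x)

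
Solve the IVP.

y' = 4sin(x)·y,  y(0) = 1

General solution: y = Ce^(-4cos(x))
Applying IC y(0) = 1:
Particular solution: y = e^(4(1-cos(x)))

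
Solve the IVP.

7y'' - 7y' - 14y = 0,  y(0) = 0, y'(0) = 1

General solution: y = C₁e^(2x) + C₂e^(-x)
Applying ICs: C₁ = 1/3, C₂ = -1/3
Particular solution: y = (1/3)e^(2x) - (1/3)e^(-x)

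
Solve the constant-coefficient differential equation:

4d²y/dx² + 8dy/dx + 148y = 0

Characteristic equation: 4r² + 8r + 148 = 0
Divide by 4: r² + 2r + 37 = 0
Roots: r = -1 ± 6i (complex conjugates)
General solution: y = e^(-x)(C₁cos(6x) + C₂sin(6x))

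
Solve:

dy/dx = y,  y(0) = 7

General solution: y = Ce^x
Applying IC y(0) = 7:
Particular solution: y = 7e^x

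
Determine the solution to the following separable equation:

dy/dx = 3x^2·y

Separating variables and integrating:
ln|y| = x^3 + C

General solution: y = Ce^(x^3)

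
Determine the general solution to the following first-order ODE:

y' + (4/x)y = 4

Using integrating factor method:

General solution: y = (4/5)x + Cx^(-4)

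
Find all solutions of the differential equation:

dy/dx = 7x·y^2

Separating variables and integrating:
-1/y = 7x^2/2 + C

General solution: y^-1 = (-7/2)x^2 + C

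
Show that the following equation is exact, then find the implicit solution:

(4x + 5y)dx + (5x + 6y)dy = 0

Verify exactness: ∂M/∂y = ∂N/∂x ✓
Find F(x,y) such that ∂F/∂x = M, ∂F/∂y = N
Solution: 2x² + 5xy + 3y² = C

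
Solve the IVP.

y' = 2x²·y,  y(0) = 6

General solution: y = Ce^(2x³/3)
Applying IC y(0) = 6:
Particular solution: y = 6e^(2x³/3)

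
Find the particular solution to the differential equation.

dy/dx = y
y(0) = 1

General solution: y = Ce^x
Applying IC y(0) = 1:
Particular solution: y = e^x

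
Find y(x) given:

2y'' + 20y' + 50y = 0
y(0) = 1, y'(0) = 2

General solution: y = (C₁ + C₂x)e^(-5x)
Repeated root r = -5
Applying ICs: C₁ = 1, C₂ = 7
Particular solution: y = (1 + 7x)e^(-5x)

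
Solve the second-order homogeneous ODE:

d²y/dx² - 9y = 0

Characteristic equation: r² - 9 = 0
Roots: r = 3, -3 (distinct real)
General solution: y = C₁e^(3x) + C₂e^(-3x)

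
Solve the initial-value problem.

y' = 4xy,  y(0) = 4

General solution: y = Ce^(2x²)
Applying IC y(0) = 4:
Particular solution: y = 4e^(2x²)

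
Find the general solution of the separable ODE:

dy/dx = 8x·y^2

Separating variables and integrating:
-1/y = 4x^2 + C

General solution: y^-1 = -4x^2 + C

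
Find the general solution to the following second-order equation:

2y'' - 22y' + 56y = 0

Characteristic equation: 2r² - 22r + 56 = 0
Divide by 2: r² - 11r + 28 = 0
Roots: r = 7, 4 (distinct real)
General solution: y = C₁e^(7x) + C₂e^(4x)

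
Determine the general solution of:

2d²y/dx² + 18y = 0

Characteristic equation: 2r² + 18 = 0
Divide by 2: r² + 9 = 0
Roots: r = ±3i (complex conjugates)
General solution: y = C₁cos(3x) + C₂sin(3x)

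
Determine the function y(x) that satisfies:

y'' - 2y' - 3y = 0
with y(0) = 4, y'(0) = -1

General solution: y = C₁e^(3x) + C₂e^(-x)
Applying ICs: C₁ = 3/4, C₂ = 13/4
Particular solution: y = (3/4)e^(3x) + (13/4)e^(-x)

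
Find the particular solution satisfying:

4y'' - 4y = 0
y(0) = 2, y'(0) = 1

General solution: y = C₁e^x + C₂e^(-x)
Applying ICs: C₁ = 3/2, C₂ = 1/2
Particular solution: y = (3/2)e^x + (1/2)e^(-x)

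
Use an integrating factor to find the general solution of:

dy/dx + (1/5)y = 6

Using integrating factor method:

General solution: y = 30 + Ce^(-x/5)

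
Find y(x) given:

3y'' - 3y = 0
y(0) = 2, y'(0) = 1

General solution: y = C₁e^x + C₂e^(-x)
Applying ICs: C₁ = 3/2, C₂ = 1/2
Particular solution: y = (3/2)e^x + (1/2)e^(-x)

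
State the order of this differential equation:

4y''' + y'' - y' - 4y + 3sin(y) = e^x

The order is 3 (highest derivative is of order 3).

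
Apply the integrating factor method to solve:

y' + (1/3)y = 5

Using integrating factor method:

General solution: y = 15 + Ce^(-x/3)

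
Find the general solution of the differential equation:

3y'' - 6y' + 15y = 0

Characteristic equation: 3r² - 6r + 15 = 0
Divide by 3: r² - 2r + 5 = 0
Roots: r = 1 ± 2i (complex conjugates)
General solution: y = e^x(C₁cos(2x) + C₂sin(2x))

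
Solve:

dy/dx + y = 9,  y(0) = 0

General solution: y = 9 + Ce^(-x)
Applying y(0) = 0: C = 0 - 9 = -9
Particular solution: y = 9 - 9e^(-x)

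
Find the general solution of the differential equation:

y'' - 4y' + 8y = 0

Characteristic equation: r² - 4r + 8 = 0
Roots: r = 2 ± 2i (complex conjugates)
General solution: y = e^(2x)(C₁cos(2x) + C₂sin(2x))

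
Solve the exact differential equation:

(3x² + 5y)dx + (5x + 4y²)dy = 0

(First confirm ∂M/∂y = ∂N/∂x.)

Verify exactness: ∂M/∂y = ∂N/∂x ✓
Find F(x,y) such that ∂F/∂x = M, ∂F/∂y = N
Solution: x³ + 5xy + 4y³/3 = C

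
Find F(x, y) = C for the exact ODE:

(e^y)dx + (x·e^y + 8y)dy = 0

Verify exactness: ∂M/∂y = ∂N/∂x ✓
Find F(x,y) such that ∂F/∂x = M, ∂F/∂y = N
Solution: x·e^y + 4y² = C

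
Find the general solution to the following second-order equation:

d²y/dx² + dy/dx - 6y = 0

Characteristic equation: r² + r - 6 = 0
Roots: r = 2, -3 (distinct real)
General solution: y = C₁e^(2x) + C₂e^(-3x)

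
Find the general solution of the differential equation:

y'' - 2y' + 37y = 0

Characteristic equation: r² - 2r + 37 = 0
Roots: r = 1 ± 6i (complex conjugates)
General solution: y = e^x(C₁cos(6x) + C₂sin(6x))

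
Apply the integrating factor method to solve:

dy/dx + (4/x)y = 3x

Using integrating factor method:

General solution: y = (1/2)x^2 + Cx^(-4)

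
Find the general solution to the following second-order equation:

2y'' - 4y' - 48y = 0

Characteristic equation: 2r² - 4r - 48 = 0
Divide by 2: r² - 2r - 24 = 0
Roots: r = 6, -4 (distinct real)
General solution: y = C₁e^(6x) + C₂e^(-4x)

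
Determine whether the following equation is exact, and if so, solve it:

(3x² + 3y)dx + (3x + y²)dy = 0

Verify exactness: ∂M/∂y = ∂N/∂x ✓
Find F(x,y) such that ∂F/∂x = M, ∂F/∂y = N
Solution: x³ + 3xy + y³/3 = C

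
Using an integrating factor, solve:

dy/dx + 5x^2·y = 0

Using integrating factor method:

General solution: y = Ce^(-5x^3/3)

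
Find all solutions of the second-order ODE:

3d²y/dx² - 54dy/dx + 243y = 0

Characteristic equation: 3r² - 54r + 243 = 0
Divide by 3: r² - 18r + 81 = 0
Factored: (r - 9)² = 0
Repeated root: r = 9
General solution: y = (C₁ + C₂x)e^(9x)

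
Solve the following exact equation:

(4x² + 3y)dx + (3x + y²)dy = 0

Verify exactness: ∂M/∂y = ∂N/∂x ✓
Find F(x,y) such that ∂F/∂x = M, ∂F/∂y = N
Solution: 4x³/3 + 3xy + y³/3 = C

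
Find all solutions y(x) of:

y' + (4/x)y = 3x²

Using integrating factor method:

General solution: y = (3/7)x^3 + Cx^(-4)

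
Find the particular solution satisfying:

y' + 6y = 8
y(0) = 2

General solution: y = 4/3 + Ce^(-6x)
Applying y(0) = 2: C = 2 - 4/3 = 2/3
Particular solution: y = 4/3 + (2/3)e^(-6x)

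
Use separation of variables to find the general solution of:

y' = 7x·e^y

Separating variables and integrating:
-e^(-y) = 7x²/2 + C

General solution: y = -ln(C - 7x²/2)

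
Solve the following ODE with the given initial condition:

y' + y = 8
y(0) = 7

General solution: y = 8 + Ce^(-x)
Applying y(0) = 7: C = 7 - 8 = -1
Particular solution: y = 8 - e^(-x)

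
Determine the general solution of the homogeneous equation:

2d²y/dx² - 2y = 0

Characteristic equation: 2r² - 2 = 0
Divide by 2: r² - 1 = 0
Roots: r = 1, -1 (distinct real)
General solution: y = C₁e^x + C₂e^(-x)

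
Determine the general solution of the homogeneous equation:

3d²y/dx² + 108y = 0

Characteristic equation: 3r² + 108 = 0
Divide by 3: r² + 36 = 0
Roots: r = ±6i (complex conjugates)
General solution: y = C₁cos(6x) + C₂sin(6x)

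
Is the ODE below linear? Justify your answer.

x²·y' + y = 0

Yes. Linear (y and its derivatives appear to the first power only, no products of y terms)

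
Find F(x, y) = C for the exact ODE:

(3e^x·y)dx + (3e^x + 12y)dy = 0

Verify exactness: ∂M/∂y = ∂N/∂x ✓
Find F(x,y) such that ∂F/∂x = M, ∂F/∂y = N
Solution: 3e^x·y + 6y² = C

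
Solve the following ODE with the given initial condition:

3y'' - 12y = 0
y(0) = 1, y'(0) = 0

General solution: y = C₁e^(2x) + C₂e^(-2x)
Applying ICs: C₁ = 1/2, C₂ = 1/2
Particular solution: y = (1/2)e^(2x) + (1/2)e^(-2x)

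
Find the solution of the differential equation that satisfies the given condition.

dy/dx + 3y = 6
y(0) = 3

General solution: y = 2 + Ce^(-3x)
Applying y(0) = 3: C = 3 - 2 = 1
Particular solution: y = 2 + e^(-3x)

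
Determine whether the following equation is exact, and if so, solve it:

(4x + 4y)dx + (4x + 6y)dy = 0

Verify exactness: ∂M/∂y = ∂N/∂x ✓
Find F(x,y) such that ∂F/∂x = M, ∂F/∂y = N
Solution: 2x² + 4xy + 3y² = C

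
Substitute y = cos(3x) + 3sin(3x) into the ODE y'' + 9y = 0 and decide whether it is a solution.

Verification:
y'' = -9cos(3x) - 27sin(3x)
y'' + 9y = 0 ✓

Yes, it is a solution.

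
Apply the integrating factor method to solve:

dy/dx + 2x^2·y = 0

Using integrating factor method:

General solution: y = Ce^(-2x^3/3)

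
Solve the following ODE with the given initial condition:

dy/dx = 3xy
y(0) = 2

General solution: y = Ce^(3x²/2)
Applying IC y(0) = 2:
Particular solution: y = 2e^(3x²/2)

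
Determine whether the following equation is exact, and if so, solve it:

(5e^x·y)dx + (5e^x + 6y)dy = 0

Verify exactness: ∂M/∂y = ∂N/∂x ✓
Find F(x,y) such that ∂F/∂x = M, ∂F/∂y = N
Solution: 5e^x·y + 3y² = C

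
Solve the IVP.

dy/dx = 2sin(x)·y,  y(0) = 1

General solution: y = Ce^(-2cos(x))
Applying IC y(0) = 1:
Particular solution: y = e^(2(1-cos(x)))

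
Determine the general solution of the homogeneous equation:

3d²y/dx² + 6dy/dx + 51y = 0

Characteristic equation: 3r² + 6r + 51 = 0
Divide by 3: r² + 2r + 17 = 0
Roots: r = -1 ± 4i (complex conjugates)
General solution: y = e^(-x)(C₁cos(4x) + C₂sin(4x))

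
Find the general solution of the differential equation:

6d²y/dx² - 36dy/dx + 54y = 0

Characteristic equation: 6r² - 36r + 54 = 0
Divide by 6: r² - 6r + 9 = 0
Factored: (r - 3)² = 0
Repeated root: r = 3
General solution: y = (C₁ + C₂x)e^(3x)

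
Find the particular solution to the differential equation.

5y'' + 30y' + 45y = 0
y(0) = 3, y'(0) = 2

General solution: y = (C₁ + C₂x)e^(-3x)
Repeated root r = -3
Applying ICs: C₁ = 3, C₂ = 11
Particular solution: y = (3 + 11x)e^(-3x)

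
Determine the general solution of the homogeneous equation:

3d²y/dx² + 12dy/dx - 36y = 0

Characteristic equation: 3r² + 12r - 36 = 0
Divide by 3: r² + 4r - 12 = 0
Roots: r = 2, -6 (distinct real)
General solution: y = C₁e^(2x) + C₂e^(-6x)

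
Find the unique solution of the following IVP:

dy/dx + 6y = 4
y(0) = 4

General solution: y = 2/3 + Ce^(-6x)
Applying y(0) = 4: C = 4 - 2/3 = 10/3
Particular solution: y = 2/3 + (10/3)e^(-6x)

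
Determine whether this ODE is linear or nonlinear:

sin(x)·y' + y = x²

Linear (y and its derivatives appear to the first power only, no products of y terms)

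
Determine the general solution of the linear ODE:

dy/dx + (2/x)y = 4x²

Using integrating factor method:

General solution: y = (4/5)x^3 + Cx^(-2)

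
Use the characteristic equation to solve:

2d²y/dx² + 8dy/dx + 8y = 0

Characteristic equation: 2r² + 8r + 8 = 0
Divide by 2: r² + 4r + 4 = 0
Factored: (r + 2)² = 0
Repeated root: r = -2
General solution: y = (C₁ + C₂x)e^(-2x)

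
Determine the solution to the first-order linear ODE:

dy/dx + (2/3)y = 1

Using integrating factor method:

General solution: y = 3/2 + Ce^(-2x/3)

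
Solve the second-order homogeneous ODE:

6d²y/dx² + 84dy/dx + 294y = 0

Characteristic equation: 6r² + 84r + 294 = 0
Divide by 6: r² + 14r + 49 = 0
Factored: (r + 7)² = 0
Repeated root: r = -7
General solution: y = (C₁ + C₂x)e^(-7x)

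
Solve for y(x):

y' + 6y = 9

Using integrating factor method:

General solution: y = 3/2 + Ce^(-6x)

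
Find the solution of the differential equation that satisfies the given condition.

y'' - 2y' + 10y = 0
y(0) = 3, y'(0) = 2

General solution: y = e^x(C₁cos(3x) + C₂sin(3x))
Complex roots r = 1 ± 3i
Applying ICs: C₁ = 3, C₂ = -1/3
Particular solution: y = e^x(3cos(3x) - (1/3)sin(3x))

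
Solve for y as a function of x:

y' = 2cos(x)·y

Separating variables and integrating:
ln|y| = 2sin(x) + C

General solution: y = Ce^(2sin(x))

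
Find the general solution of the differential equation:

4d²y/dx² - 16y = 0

Characteristic equation: 4r² - 16 = 0
Divide by 4: r² - 4 = 0
Roots: r = 2, -2 (distinct real)
General solution: y = C₁e^(2x) + C₂e^(-2x)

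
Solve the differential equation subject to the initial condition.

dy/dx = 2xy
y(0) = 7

General solution: y = Ce^(x²)
Applying IC y(0) = 7:
Particular solution: y = 7e^(x²)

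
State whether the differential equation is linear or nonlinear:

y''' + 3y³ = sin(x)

Nonlinear (y³ term)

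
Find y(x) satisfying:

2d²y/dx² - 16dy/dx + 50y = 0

Characteristic equation: 2r² - 16r + 50 = 0
Divide by 2: r² - 8r + 25 = 0
Roots: r = 4 ± 3i (complex conjugates)
General solution: y = e^(4x)(C₁cos(3x) + C₂sin(3x))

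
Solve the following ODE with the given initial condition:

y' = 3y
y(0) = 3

General solution: y = Ce^(3x)
Applying IC y(0) = 3:
Particular solution: y = 3e^(3x)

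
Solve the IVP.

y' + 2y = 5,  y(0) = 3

General solution: y = 5/2 + Ce^(-2x)
Applying y(0) = 3: C = 3 - 5/2 = 1/2
Particular solution: y = 5/2 + (1/2)e^(-2x)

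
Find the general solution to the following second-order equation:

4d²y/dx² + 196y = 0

Characteristic equation: 4r² + 196 = 0
Divide by 4: r² + 49 = 0
Roots: r = ±7i (complex conjugates)
General solution: y = C₁cos(7x) + C₂sin(7x)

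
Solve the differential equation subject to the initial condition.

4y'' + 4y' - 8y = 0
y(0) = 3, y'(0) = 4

General solution: y = C₁e^x + C₂e^(-2x)
Applying ICs: C₁ = 10/3, C₂ = -1/3
Particular solution: y = (10/3)e^x - (1/3)e^(-2x)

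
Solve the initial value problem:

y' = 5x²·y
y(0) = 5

General solution: y = Ce^(5x³/3)
Applying IC y(0) = 5:
Particular solution: y = 5e^(5x³/3)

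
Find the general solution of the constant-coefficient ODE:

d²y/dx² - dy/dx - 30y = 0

Characteristic equation: r² - r - 30 = 0
Roots: r = 6, -5 (distinct real)
General solution: y = C₁e^(6x) + C₂e^(-5x)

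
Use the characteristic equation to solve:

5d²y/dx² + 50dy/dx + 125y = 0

Characteristic equation: 5r² + 50r + 125 = 0
Divide by 5: r² + 10r + 25 = 0
Factored: (r + 5)² = 0
Repeated root: r = -5
General solution: y = (C₁ + C₂x)e^(-5x)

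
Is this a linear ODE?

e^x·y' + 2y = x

Yes. Linear (y and its derivatives appear to the first power only, no products of y terms)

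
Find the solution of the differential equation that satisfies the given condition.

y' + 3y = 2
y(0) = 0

General solution: y = 2/3 + Ce^(-3x)
Applying y(0) = 0: C = 0 - 2/3 = -2/3
Particular solution: y = 2/3 - (2/3)e^(-3x)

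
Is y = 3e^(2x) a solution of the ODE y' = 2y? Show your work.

Verification:
y = 3e^(2x)
y' = 6e^(2x)
2y = 6e^(2x)
y' = 2y ✓

Yes, it is a solution.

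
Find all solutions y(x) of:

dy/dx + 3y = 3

Using integrating factor method:

General solution: y = 1 + Ce^(-3x)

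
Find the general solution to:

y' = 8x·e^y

Separating variables and integrating:
-e^(-y) = 4x² + C

General solution: y = -ln(C - 4x²)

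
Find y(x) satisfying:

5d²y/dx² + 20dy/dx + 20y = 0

Characteristic equation: 5r² + 20r + 20 = 0
Divide by 5: r² + 4r + 4 = 0
Factored: (r + 2)² = 0
Repeated root: r = -2
General solution: y = (C₁ + C₂x)e^(-2x)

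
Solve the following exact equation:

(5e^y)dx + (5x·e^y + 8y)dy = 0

Verify exactness: ∂M/∂y = ∂N/∂x ✓
Find F(x,y) such that ∂F/∂x = M, ∂F/∂y = N
Solution: 5x·e^y + 4y² = C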